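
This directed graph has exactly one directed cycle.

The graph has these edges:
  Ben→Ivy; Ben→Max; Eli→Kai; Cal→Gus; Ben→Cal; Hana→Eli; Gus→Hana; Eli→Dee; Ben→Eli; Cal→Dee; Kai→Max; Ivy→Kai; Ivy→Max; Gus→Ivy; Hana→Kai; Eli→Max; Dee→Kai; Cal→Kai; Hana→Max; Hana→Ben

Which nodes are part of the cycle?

DFS with gray/black marking from Gus:
Gus gray
  Ivy gray
    Max gray
    Max black
    Kai gray
      Kai→Max: Max black — skip
    Kai black
  Ivy black
  Hana gray
    Hana→Kai: Kai black — skip
    Ben gray
      Ben→Ivy: Ivy black — skip
      Eli gray
        Eli→Max: Max black — skip
        Dee gray
          Dee→Kai: Kai black — skip
        Dee black
        Eli→Kai: Kai black — skip
      Eli black
      Cal gray
        Cal→Dee: Dee black — skip
        Cal→Kai: Kai black — skip
        Cal→Gus: Gus is gray → back edge
Back edge closes the cycle Gus → Hana → Ben → Cal → Gus; its vertices are {Ben, Cal, Gus, Hana}.

Ben, Cal, Gus, Hana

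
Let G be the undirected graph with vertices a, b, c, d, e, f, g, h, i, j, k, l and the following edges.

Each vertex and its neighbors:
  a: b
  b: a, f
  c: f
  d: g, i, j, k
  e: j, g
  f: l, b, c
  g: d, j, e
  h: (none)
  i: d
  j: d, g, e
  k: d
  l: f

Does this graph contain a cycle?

Yes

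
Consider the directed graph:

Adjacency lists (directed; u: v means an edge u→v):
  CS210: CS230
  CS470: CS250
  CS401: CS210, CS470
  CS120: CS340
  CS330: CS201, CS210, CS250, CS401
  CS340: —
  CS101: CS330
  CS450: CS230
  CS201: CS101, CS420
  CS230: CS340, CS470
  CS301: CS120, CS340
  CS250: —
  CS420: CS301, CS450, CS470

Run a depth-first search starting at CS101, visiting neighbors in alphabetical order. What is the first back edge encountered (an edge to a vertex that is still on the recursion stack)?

CS201->CS101

DFS from CS101 (visiting neighbors in alphabetical order); mark gray on enter, black on exit:
CS101 gray
  CS330 gray
    CS201 gray
      CS201→CS101: CS101 is gray → back edge
First back edge: CS201 → CS101.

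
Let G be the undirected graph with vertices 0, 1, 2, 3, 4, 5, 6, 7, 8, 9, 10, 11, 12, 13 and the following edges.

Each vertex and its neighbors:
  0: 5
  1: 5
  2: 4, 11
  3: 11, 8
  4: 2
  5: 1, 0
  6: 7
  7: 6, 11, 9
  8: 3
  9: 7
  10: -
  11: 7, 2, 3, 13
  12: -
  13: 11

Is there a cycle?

No

DFS, tracking each vertex's parent; an edge to a visited non-parent vertex closes a cycle.
Start from 2:
visit 2 (parent –)
  visit 4 (parent 2)
    4–2: parent, skip
  visit 11 (parent 2)
    visit 7 (parent 11)
      visit 6 (parent 7)
        6–7: parent, skip
      7–11: parent, skip
      visit 9 (parent 7)
        9–7: parent, skip
    11–2: parent, skip
    visit 3 (parent 11)
      3–11: parent, skip
      visit 8 (parent 3)
        8–3: parent, skip
    visit 13 (parent 11)
      13–11: parent, skip
visit 0 (parent –)
  visit 5 (parent 0)
    visit 1 (parent 5)
      1–5: parent, skip
    5–0: parent, skip
visit 10 (parent –)
visit 12 (parent –)
No non-parent visited neighbor found — the graph is a forest.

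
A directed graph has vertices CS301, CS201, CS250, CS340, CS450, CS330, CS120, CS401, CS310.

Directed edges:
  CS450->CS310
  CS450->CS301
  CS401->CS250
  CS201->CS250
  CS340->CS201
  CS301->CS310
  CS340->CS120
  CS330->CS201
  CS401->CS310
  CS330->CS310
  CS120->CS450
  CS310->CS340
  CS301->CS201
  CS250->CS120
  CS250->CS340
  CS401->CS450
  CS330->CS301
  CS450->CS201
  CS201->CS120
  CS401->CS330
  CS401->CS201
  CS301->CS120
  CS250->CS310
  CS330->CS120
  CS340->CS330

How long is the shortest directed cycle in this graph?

3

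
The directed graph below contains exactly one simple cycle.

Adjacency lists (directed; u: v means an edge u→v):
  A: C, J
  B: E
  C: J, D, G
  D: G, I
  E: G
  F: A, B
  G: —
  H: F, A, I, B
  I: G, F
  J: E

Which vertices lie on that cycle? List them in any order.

A, C, D, F, I

DFS with gray/black marking from F:
F gray
  A gray
    C gray
      J gray
        E gray
          G gray
          G black
        E black
      J black
      D gray
        D→G: G black — skip
        I gray
          I→G: G black — skip
          I→F: F is gray → back edge
Back edge closes the cycle F → A → C → D → I → F; its vertices are {A, C, D, F, I}.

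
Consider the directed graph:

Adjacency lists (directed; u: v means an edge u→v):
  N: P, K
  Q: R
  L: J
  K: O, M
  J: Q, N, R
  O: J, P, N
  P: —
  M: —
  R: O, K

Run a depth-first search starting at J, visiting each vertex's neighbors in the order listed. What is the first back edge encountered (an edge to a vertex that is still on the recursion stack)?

O→J

DFS from J (visiting each vertex's neighbors in the order listed); mark gray on enter, black on exit:
J gray
  Q gray
    R gray
      O gray
        O→J: J is gray → back edge
First back edge: O → J.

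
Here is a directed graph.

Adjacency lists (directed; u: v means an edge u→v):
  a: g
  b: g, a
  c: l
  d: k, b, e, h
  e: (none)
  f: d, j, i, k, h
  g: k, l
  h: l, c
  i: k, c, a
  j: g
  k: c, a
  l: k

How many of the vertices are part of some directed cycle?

5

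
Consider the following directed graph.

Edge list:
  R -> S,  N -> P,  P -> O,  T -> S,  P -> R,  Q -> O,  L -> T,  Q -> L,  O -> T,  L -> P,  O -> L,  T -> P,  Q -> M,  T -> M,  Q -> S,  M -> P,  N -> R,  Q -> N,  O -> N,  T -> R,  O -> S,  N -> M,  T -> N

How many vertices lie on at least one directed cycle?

6

A vertex is on a directed cycle iff it belongs to a strongly connected component of size ≥ 2 (or has a self-loop).
The vertices on cycles are {L, M, N, O, P, T} — 6 in total.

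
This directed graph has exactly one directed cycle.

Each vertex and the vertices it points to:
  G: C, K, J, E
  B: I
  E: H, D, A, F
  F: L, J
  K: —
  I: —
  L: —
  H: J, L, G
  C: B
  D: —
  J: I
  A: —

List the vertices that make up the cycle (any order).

DFS with gray/black marking from G:
G gray
  C gray
    B gray
      I gray
      I black
    B black
  C black
  K gray
  K black
  J gray
    J→I: I black — skip
  J black
  E gray
    H gray
      H→J: J black — skip
      L gray
      L black
      H→G: G is gray → back edge
Back edge closes the cycle G → E → H → G; its vertices are {E, G, H}.

E, G, H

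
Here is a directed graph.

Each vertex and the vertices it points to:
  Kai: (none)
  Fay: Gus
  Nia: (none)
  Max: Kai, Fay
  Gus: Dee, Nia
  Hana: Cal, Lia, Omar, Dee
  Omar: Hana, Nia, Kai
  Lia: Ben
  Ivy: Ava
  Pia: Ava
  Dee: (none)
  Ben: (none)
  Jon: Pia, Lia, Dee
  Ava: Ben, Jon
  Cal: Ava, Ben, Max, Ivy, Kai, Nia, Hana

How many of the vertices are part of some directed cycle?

6

A vertex is on a directed cycle iff it belongs to a strongly connected component of size ≥ 2 (or has a self-loop).
The vertices on cycles are {Ava, Cal, Jon, Pia, Hana, Omar} — 6 in total.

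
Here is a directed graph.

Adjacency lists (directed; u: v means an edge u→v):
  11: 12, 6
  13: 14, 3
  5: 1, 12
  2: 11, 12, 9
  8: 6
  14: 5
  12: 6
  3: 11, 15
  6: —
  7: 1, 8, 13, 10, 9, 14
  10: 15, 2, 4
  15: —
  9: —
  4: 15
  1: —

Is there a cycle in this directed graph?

DFS with white/gray/black marking, starting from 8:
8 gray
  6 gray
  6 black
8 black
11 gray
  12 gray
    12→6: 6 black — skip
  12 black
  11→6: 6 black — skip
11 black
13 gray
  14 gray
    5 gray
      1 gray
      1 black
      5→12: 12 black — skip
    5 black
  14 black
  3 gray
    3→11: 11 black — skip
    15 gray
    15 black
  3 black
13 black
2 gray
  2→11: 11 black — skip
  2→12: 12 black — skip
  9 gray
  9 black
2 black
7 gray
  7→1: 1 black — skip
  7→8: 8 black — skip
  7→13: 13 black — skip
  10 gray
    10→15: 15 black — skip
    10→2: 2 black — skip
    4 gray
      4→15: 15 black — skip
    4 black
  10 black
  7→9: 9 black — skip
  7→14: 14 black — skip
7 black
Every edge goes to a white or black vertex — no back edge, so the graph is acyclic.

No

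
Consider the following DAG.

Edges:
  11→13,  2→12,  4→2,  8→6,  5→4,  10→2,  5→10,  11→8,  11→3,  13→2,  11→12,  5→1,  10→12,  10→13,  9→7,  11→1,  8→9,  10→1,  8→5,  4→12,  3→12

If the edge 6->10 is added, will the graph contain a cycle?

Adding 6→10 creates a cycle iff 10 can already reach 6.
Explore from 10: no path reaches 6. The graph stays acyclic.

No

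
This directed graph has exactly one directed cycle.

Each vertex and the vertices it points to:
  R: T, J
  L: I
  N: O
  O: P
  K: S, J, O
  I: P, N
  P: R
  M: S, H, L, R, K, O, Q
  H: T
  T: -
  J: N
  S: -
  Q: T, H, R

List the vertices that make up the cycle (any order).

DFS with gray/black marking from O:
O gray
  P gray
    R gray
      T gray
      T black
      J gray
        N gray
          N→O: O is gray → back edge
Back edge closes the cycle O → P → R → J → N → O; its vertices are {J, N, O, P, R}.

J, N, O, P, R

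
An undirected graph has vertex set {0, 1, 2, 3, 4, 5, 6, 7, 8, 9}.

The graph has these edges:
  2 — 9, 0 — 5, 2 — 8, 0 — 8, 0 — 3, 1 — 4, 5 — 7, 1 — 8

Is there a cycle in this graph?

No

DFS, tracking each vertex's parent; an edge to a visited non-parent vertex closes a cycle.
Start from 2:
visit 2 (parent –)
  visit 8 (parent 2)
    8–2: parent, skip
    visit 1 (parent 8)
      visit 4 (parent 1)
        4–1: parent, skip
      1–8: parent, skip
    visit 0 (parent 8)
      visit 3 (parent 0)
        3–0: parent, skip
      visit 5 (parent 0)
        visit 7 (parent 5)
          7–5: parent, skip
        5–0: parent, skip
      0–8: parent, skip
  visit 9 (parent 2)
    9–2: parent, skip
visit 6 (parent –)
No non-parent visited neighbor found — the graph is a forest.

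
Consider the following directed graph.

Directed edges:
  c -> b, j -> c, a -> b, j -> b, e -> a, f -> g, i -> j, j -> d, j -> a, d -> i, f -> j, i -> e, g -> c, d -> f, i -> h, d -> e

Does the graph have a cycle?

Yes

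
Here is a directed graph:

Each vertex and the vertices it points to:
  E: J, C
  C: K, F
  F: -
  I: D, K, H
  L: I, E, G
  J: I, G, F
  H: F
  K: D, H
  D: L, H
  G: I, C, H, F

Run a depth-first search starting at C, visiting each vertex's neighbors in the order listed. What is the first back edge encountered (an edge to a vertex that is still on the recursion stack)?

I->D

DFS from C (visiting each vertex's neighbors in the order listed); mark gray on enter, black on exit:
C gray
  K gray
    D gray
      L gray
        I gray
          I→D: D is gray → back edge
First back edge: I → D.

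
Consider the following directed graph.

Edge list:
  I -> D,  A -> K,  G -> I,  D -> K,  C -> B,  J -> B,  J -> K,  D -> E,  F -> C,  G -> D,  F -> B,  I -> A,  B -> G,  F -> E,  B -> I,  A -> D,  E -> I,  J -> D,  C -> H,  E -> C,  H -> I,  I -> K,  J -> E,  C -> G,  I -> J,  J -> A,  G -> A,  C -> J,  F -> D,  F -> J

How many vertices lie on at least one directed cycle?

9

A vertex is on a directed cycle iff it belongs to a strongly connected component of size ≥ 2 (or has a self-loop).
The vertices on cycles are {A, B, C, D, E, G, H, I, J} — 9 in total.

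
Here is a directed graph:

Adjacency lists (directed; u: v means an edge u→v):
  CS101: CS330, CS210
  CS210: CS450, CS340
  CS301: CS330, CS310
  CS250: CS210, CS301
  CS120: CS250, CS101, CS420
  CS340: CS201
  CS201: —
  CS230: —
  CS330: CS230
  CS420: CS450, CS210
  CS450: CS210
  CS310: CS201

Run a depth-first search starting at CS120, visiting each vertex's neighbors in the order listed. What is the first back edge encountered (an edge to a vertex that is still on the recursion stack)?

DFS from CS120 (visiting each vertex's neighbors in the order listed); mark gray on enter, black on exit:
CS120 gray
  CS250 gray
    CS210 gray
      CS450 gray
        CS450→CS210: CS210 is gray → back edge
First back edge: CS450 → CS210.

CS450→CS210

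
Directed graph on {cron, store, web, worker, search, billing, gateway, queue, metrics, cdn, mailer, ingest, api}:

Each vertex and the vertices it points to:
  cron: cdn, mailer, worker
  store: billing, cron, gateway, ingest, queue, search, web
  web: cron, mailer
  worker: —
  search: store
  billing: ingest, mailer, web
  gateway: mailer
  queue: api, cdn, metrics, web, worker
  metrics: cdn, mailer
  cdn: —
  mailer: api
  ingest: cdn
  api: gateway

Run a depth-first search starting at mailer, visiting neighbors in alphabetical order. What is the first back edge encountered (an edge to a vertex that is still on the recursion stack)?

gateway->mailer

DFS from mailer (visiting neighbors in alphabetical order); mark gray on enter, black on exit:
mailer gray
  api gray
    gateway gray
      gateway→mailer: mailer is gray → back edge
First back edge: gateway → mailer.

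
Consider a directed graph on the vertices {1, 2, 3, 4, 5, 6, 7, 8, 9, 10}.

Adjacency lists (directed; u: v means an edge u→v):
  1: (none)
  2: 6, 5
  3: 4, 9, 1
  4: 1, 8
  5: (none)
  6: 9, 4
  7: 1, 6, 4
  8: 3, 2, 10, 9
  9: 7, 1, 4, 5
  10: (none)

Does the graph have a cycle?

Yes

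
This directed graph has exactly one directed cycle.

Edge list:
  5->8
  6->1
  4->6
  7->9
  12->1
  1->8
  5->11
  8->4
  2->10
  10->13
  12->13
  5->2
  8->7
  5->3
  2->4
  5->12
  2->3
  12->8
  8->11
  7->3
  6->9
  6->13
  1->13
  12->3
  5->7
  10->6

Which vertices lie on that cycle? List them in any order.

DFS with gray/black marking from 1:
1 gray
  13 gray
  13 black
  8 gray
    4 gray
      6 gray
        6→1: 1 is gray → back edge
Back edge closes the cycle 1 → 8 → 4 → 6 → 1; its vertices are {1, 4, 6, 8}.

1, 4, 6, 8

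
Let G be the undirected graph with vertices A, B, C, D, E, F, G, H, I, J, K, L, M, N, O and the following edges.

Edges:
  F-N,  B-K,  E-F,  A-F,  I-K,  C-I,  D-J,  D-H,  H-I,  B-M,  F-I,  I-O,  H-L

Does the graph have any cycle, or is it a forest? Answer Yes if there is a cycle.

No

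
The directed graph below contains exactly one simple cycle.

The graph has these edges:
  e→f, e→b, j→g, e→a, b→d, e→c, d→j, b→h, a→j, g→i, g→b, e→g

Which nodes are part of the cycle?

DFS with gray/black marking from g:
g gray
  b gray
    d gray
      j gray
        j→g: g is gray → back edge
Back edge closes the cycle g → b → d → j → g; its vertices are {b, d, g, j}.

b, d, g, j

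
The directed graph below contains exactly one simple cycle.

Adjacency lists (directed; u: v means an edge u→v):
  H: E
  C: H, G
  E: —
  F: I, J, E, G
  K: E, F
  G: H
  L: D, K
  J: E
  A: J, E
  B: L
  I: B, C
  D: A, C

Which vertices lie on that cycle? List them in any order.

DFS with gray/black marking from F:
F gray
  I gray
    B gray
      L gray
        D gray
          A gray
            J gray
              E gray
              E black
            J black
            A→E: E black — skip
          A black
          C gray
            H gray
              H→E: E black — skip
            H black
            G gray
              G→H: H black — skip
            G black
          C black
        D black
        K gray
          K→E: E black — skip
          K→F: F is gray → back edge
Back edge closes the cycle F → I → B → L → K → F; its vertices are {B, F, I, K, L}.

B, F, I, K, L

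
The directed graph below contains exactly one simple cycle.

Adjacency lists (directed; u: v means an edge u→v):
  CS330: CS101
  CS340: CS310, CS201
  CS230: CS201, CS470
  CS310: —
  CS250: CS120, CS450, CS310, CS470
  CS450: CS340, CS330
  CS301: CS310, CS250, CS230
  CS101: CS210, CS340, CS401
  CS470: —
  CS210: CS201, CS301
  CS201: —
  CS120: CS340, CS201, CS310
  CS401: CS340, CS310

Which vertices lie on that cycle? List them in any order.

CS101, CS210, CS250, CS301, CS330, CS450

DFS with gray/black marking from CS101:
CS101 gray
  CS210 gray
    CS201 gray
    CS201 black
    CS301 gray
      CS310 gray
      CS310 black
      CS250 gray
        CS120 gray
          CS340 gray
            CS340→CS310: CS310 black — skip
            CS340→CS201: CS201 black — skip
          CS340 black
          CS120→CS201: CS201 black — skip
          CS120→CS310: CS310 black — skip
        CS120 black
        CS450 gray
          CS450→CS340: CS340 black — skip
          CS330 gray
            CS330→CS101: CS101 is gray → back edge
Back edge closes the cycle CS101 → CS210 → CS301 → CS250 → CS450 → CS330 → CS101; its vertices are {CS101, CS210, CS250, CS301, CS330, CS450}.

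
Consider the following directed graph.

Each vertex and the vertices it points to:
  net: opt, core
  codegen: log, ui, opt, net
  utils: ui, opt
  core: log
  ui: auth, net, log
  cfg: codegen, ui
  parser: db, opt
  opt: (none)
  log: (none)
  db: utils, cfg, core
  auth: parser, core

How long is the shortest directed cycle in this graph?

5

For each vertex v, BFS finds the shortest path from v back to v.
The shortest such closed walk is parser → db → utils → ui → auth → parser, length 5.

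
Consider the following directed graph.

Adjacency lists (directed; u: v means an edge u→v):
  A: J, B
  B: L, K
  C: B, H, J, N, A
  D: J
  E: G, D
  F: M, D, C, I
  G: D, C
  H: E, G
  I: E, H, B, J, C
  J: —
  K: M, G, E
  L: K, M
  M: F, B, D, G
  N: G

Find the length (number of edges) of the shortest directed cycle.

For each vertex v, BFS finds the shortest path from v back to v.
The shortest such closed walk is F → M → F, length 2.

2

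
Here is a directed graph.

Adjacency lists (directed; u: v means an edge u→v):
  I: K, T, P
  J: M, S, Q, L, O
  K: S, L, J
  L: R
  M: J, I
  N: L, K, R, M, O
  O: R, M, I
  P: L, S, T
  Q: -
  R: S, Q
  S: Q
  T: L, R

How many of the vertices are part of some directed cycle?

5

A vertex is on a directed cycle iff it belongs to a strongly connected component of size ≥ 2 (or has a self-loop).
The vertices on cycles are {I, J, K, M, O} — 5 in total.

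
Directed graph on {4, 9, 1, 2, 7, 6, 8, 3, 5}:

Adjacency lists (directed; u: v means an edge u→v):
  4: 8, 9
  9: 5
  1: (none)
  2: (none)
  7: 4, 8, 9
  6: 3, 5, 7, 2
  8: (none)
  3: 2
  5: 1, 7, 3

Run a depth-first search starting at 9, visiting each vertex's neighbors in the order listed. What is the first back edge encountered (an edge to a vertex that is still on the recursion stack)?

DFS from 9 (visiting each vertex's neighbors in the order listed); mark gray on enter, black on exit:
9 gray
  5 gray
    1 gray
    1 black
    7 gray
      4 gray
        8 gray
        8 black
        4→9: 9 is gray → back edge
First back edge: 4 → 9.

4->9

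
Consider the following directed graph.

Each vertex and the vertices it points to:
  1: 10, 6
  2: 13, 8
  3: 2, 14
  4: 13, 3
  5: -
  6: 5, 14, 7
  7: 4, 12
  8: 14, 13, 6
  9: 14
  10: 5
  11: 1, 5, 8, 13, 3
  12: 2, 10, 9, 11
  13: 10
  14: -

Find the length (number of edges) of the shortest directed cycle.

For each vertex v, BFS finds the shortest path from v back to v.
The shortest such closed walk is 7 → 12 → 2 → 8 → 6 → 7, length 5.

5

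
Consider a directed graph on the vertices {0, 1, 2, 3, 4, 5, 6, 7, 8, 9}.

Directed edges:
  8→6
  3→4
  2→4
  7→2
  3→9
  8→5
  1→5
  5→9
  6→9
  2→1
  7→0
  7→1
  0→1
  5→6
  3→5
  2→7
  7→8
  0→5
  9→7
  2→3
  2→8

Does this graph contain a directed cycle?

Yes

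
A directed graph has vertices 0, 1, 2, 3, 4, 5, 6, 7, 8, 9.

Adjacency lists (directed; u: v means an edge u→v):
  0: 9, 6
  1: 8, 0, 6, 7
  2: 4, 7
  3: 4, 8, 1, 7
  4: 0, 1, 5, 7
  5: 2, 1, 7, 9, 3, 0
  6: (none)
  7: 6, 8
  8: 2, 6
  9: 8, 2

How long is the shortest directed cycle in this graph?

3

For each vertex v, BFS finds the shortest path from v back to v.
The shortest such closed walk is 3 → 4 → 5 → 3, length 3.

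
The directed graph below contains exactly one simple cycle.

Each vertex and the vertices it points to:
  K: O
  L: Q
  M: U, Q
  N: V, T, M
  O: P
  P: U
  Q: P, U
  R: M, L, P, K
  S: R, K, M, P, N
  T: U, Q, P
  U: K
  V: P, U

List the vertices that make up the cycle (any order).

K, O, P, U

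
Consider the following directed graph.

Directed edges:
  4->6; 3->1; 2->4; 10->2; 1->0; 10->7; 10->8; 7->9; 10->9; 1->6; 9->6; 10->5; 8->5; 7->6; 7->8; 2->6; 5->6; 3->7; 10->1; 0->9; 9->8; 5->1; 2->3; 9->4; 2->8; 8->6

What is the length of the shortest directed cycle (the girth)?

For each vertex v, BFS finds the shortest path from v back to v.
The shortest such closed walk is 5 → 1 → 0 → 9 → 8 → 5, length 5.

5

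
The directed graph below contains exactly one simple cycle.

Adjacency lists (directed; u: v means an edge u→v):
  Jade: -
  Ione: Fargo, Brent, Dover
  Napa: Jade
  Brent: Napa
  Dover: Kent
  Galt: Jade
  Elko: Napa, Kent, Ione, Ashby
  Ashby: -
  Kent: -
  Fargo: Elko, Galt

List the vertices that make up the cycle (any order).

DFS with gray/black marking from Fargo:
Fargo gray
  Elko gray
    Napa gray
      Jade gray
      Jade black
    Napa black
    Kent gray
    Kent black
    Ione gray
      Ione→Fargo: Fargo is gray → back edge
Back edge closes the cycle Fargo → Elko → Ione → Fargo; its vertices are {Elko, Ione, Fargo}.

Elko, Ione, Fargo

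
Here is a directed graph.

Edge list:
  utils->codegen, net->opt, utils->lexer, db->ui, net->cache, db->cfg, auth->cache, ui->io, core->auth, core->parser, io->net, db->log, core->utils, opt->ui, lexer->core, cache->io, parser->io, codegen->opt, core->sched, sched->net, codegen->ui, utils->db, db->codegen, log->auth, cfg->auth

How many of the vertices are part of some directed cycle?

8

A vertex is on a directed cycle iff it belongs to a strongly connected component of size ≥ 2 (or has a self-loop).
The vertices on cycles are {io, ui, net, opt, core, cache, lexer, utils} — 8 in total.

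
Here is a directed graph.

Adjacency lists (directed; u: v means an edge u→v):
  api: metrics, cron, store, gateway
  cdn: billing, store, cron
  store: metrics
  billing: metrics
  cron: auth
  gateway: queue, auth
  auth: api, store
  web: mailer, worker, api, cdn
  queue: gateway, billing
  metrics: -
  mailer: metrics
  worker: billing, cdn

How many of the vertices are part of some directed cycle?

5

A vertex is on a directed cycle iff it belongs to a strongly connected component of size ≥ 2 (or has a self-loop).
The vertices on cycles are {api, auth, cron, queue, gateway} — 5 in total.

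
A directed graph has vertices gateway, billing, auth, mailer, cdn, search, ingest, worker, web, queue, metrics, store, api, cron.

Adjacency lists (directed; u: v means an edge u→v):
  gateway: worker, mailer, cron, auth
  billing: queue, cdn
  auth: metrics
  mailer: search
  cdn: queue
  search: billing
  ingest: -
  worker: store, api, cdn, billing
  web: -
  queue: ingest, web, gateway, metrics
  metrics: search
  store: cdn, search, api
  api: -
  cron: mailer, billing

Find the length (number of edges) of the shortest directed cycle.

4

For each vertex v, BFS finds the shortest path from v back to v.
The shortest such closed walk is queue → metrics → search → billing → queue, length 4.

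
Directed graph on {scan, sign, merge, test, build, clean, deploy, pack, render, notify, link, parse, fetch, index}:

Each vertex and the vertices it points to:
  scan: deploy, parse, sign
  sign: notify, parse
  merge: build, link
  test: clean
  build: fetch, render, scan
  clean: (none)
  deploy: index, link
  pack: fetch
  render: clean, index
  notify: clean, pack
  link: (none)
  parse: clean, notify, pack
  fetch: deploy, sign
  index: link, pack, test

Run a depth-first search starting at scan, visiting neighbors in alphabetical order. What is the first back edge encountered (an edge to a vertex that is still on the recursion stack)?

DFS from scan (visiting neighbors in alphabetical order); mark gray on enter, black on exit:
scan gray
  deploy gray
    index gray
      link gray
      link black
      pack gray
        fetch gray
          fetch→deploy: deploy is gray → back edge
First back edge: fetch → deploy.

fetch→deploy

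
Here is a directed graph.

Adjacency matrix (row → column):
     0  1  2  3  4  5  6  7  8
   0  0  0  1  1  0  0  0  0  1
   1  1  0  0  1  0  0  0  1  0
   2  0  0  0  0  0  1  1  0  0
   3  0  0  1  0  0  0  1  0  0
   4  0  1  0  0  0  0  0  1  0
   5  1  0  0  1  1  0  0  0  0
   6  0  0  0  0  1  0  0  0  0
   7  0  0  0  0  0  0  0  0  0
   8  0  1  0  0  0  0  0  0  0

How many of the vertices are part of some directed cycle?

8

A vertex is on a directed cycle iff it belongs to a strongly connected component of size ≥ 2 (or has a self-loop).
The vertices on cycles are {0, 1, 2, 3, 4, 5, 6, 8} — 8 in total.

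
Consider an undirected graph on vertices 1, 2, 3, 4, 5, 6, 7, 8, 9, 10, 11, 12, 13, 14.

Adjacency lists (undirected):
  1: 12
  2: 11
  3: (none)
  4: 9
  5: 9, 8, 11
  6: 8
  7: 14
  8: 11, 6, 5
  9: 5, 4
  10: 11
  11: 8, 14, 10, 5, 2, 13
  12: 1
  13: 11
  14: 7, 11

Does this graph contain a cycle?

DFS, tracking each vertex's parent; an edge to a visited non-parent vertex closes a cycle.
Start from 11:
visit 11 (parent –)
  visit 8 (parent 11)
    8–11: parent, skip
    visit 6 (parent 8)
      6–8: parent, skip
    visit 5 (parent 8)
      visit 9 (parent 5)
        9–5: parent, skip
        visit 4 (parent 9)
          4–9: parent, skip
      5–8: parent, skip
      5–11: 11 visited and ≠ parent → cycle
Cycle: 11 – 8 – 5 – 11.

Yes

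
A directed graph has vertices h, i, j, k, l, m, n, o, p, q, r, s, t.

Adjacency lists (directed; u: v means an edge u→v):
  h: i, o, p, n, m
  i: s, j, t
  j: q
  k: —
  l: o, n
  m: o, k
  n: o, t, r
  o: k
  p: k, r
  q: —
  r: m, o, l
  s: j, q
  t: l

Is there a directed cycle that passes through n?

n is on a cycle iff n can reach itself via ≥1 edge.
n → t → l → n — yes.

Yes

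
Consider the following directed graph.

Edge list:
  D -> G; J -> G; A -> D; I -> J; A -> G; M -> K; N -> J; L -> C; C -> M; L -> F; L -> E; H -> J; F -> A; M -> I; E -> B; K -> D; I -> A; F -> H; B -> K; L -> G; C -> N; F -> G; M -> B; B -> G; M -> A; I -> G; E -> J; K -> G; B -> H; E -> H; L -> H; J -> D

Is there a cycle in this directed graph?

DFS with white/gray/black marking, starting from G:
G gray
G black
A gray
  A→G: G black — skip
  D gray
    D→G: G black — skip
  D black
A black
B gray
  B→G: G black — skip
  K gray
    K→G: G black — skip
    K→D: D black — skip
  K black
  H gray
    J gray
      J→G: G black — skip
      J→D: D black — skip
    J black
  H black
B black
C gray
  M gray
    M→K: K black — skip
    M→B: B black — skip
    I gray
      I→A: A black — skip
      I→G: G black — skip
      I→J: J black — skip
    I black
    M→A: A black — skip
  M black
  N gray
    N→J: J black — skip
  N black
C black
E gray
  E→H: H black — skip
  E→J: J black — skip
  E→B: B black — skip
E black
F gray
  F→H: H black — skip
  F→A: A black — skip
  F→G: G black — skip
F black
L gray
  L→G: G black — skip
  L→H: H black — skip
  L→E: E black — skip
  L→C: C black — skip
  L→F: F black — skip
L black
Every edge goes to a white or black vertex — no back edge, so the graph is acyclic.

No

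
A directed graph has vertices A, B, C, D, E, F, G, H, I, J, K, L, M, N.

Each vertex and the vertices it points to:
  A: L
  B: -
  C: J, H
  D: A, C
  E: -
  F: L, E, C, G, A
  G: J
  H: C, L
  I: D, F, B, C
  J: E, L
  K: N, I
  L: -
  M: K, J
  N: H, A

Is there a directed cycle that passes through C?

Yes

C is on a cycle iff C can reach itself via ≥1 edge.
C → H → C — yes.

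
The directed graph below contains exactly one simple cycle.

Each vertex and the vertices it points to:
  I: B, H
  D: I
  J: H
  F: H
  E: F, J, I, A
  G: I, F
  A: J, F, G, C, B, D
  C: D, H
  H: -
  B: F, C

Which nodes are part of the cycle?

B, C, D, I

DFS with gray/black marking from B:
B gray
  F gray
    H gray
    H black
  F black
  C gray
    D gray
      I gray
        I→B: B is gray → back edge
Back edge closes the cycle B → C → D → I → B; its vertices are {B, C, D, I}.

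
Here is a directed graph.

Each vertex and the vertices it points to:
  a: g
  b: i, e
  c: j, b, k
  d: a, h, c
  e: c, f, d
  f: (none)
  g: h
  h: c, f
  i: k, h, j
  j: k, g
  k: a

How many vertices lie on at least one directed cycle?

10

A vertex is on a directed cycle iff it belongs to a strongly connected component of size ≥ 2 (or has a self-loop).
The vertices on cycles are {a, b, c, d, e, g, h, i, j, k} — 10 in total.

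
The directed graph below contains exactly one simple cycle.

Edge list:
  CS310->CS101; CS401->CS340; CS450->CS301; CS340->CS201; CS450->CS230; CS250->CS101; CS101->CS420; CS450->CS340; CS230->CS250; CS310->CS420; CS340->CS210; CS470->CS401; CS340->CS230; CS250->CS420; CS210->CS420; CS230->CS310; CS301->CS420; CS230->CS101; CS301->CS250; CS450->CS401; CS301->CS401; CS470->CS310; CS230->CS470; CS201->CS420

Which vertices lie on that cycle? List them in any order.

DFS with gray/black marking from CS340:
CS340 gray
  CS201 gray
    CS420 gray
    CS420 black
  CS201 black
  CS210 gray
    CS210→CS420: CS420 black — skip
  CS210 black
  CS230 gray
    CS310 gray
      CS101 gray
        CS101→CS420: CS420 black — skip
      CS101 black
      CS310→CS420: CS420 black — skip
    CS310 black
    CS470 gray
      CS470→CS310: CS310 black — skip
      CS401 gray
        CS401→CS340: CS340 is gray → back edge
Back edge closes the cycle CS340 → CS230 → CS470 → CS401 → CS340; its vertices are {CS230, CS340, CS401, CS470}.

CS230, CS340, CS401, CS470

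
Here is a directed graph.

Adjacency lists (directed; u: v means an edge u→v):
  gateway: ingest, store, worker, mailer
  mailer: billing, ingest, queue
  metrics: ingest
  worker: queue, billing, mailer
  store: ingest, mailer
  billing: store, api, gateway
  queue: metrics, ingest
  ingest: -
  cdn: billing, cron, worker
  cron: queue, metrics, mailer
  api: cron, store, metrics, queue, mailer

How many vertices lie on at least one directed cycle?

A vertex is on a directed cycle iff it belongs to a strongly connected component of size ≥ 2 (or has a self-loop).
The vertices on cycles are {api, cron, store, mailer, worker, billing, gateway} — 7 in total.

7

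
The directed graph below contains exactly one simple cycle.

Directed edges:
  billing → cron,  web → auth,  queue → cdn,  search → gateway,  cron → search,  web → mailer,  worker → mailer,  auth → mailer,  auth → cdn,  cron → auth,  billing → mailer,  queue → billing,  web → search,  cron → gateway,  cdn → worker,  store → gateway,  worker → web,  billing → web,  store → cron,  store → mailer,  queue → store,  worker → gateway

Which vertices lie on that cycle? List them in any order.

cdn, web, auth, worker

DFS with gray/black marking from cdn:
cdn gray
  worker gray
    mailer gray
    mailer black
    web gray
      web→mailer: mailer black — skip
      search gray
        gateway gray
        gateway black
      search black
      auth gray
        auth→mailer: mailer black — skip
        auth→cdn: cdn is gray → back edge
Back edge closes the cycle cdn → worker → web → auth → cdn; its vertices are {cdn, web, auth, worker}.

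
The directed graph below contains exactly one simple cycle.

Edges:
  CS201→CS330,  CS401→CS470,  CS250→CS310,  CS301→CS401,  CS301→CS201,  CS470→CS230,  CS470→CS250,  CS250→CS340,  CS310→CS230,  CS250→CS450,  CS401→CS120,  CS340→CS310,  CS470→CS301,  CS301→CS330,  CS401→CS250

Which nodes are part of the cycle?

CS301, CS401, CS470

DFS with gray/black marking from CS470:
CS470 gray
  CS301 gray
    CS201 gray
      CS330 gray
      CS330 black
    CS201 black
    CS301→CS330: CS330 black — skip
    CS401 gray
      CS401→CS470: CS470 is gray → back edge
Back edge closes the cycle CS470 → CS301 → CS401 → CS470; its vertices are {CS301, CS401, CS470}.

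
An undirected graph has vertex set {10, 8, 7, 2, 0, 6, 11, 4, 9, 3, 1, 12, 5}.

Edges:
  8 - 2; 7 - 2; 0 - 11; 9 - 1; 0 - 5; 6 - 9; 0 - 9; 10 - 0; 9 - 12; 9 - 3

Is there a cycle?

DFS, tracking each vertex's parent; an edge to a visited non-parent vertex closes a cycle.
Start from 12:
visit 12 (parent –)
  visit 9 (parent 12)
    9–12: parent, skip
    visit 1 (parent 9)
      1–9: parent, skip
    visit 3 (parent 9)
      3–9: parent, skip
    visit 0 (parent 9)
      visit 10 (parent 0)
        10–0: parent, skip
      0–9: parent, skip
      visit 11 (parent 0)
        11–0: parent, skip
      visit 5 (parent 0)
        5–0: parent, skip
    visit 6 (parent 9)
      6–9: parent, skip
visit 8 (parent –)
  visit 2 (parent 8)
    2–8: parent, skip
    visit 7 (parent 2)
      7–2: parent, skip
visit 4 (parent –)
No non-parent visited neighbor found — the graph is a forest.

No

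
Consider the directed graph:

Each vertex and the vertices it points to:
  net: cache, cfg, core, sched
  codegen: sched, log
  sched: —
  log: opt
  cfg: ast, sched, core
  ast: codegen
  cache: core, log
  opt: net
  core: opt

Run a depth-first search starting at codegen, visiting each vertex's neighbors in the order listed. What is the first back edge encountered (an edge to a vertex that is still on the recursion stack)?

DFS from codegen (visiting each vertex's neighbors in the order listed); mark gray on enter, black on exit:
codegen gray
  sched gray
  sched black
  log gray
    opt gray
      net gray
        cache gray
          core gray
            core→opt: opt is gray → back edge
First back edge: core → opt.

core->opt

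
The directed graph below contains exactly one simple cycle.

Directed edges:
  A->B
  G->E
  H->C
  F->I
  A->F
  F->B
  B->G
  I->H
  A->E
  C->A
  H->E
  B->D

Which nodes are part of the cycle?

A, C, F, H, I

DFS with gray/black marking from C:
C gray
  A gray
    F gray
      I gray
        H gray
          E gray
          E black
          H→C: C is gray → back edge
Back edge closes the cycle C → A → F → I → H → C; its vertices are {A, C, F, H, I}.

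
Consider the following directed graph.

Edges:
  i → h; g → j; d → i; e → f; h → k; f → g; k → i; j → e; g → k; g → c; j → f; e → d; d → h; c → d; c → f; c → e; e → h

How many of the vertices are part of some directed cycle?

8

A vertex is on a directed cycle iff it belongs to a strongly connected component of size ≥ 2 (or has a self-loop).
The vertices on cycles are {c, e, f, g, h, i, j, k} — 8 in total.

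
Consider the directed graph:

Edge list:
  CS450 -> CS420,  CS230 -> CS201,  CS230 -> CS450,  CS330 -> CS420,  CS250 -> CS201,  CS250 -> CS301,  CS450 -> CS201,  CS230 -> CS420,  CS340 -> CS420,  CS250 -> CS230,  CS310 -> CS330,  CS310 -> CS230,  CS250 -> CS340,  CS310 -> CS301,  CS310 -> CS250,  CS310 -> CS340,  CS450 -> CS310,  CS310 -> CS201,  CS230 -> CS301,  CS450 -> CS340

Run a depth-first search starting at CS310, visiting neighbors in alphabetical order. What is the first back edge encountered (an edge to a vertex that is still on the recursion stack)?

CS450→CS310

DFS from CS310 (visiting neighbors in alphabetical order); mark gray on enter, black on exit:
CS310 gray
  CS201 gray
  CS201 black
  CS230 gray
    CS230→CS201: CS201 black — skip
    CS301 gray
    CS301 black
    CS420 gray
    CS420 black
    CS450 gray
      CS450→CS201: CS201 black — skip
      CS450→CS310: CS310 is gray → back edge
First back edge: CS450 → CS310.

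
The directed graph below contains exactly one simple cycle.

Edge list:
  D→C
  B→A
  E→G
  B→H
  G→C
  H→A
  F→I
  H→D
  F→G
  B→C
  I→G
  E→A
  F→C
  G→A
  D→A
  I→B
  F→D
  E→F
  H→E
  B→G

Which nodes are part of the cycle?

B, E, F, H, I

DFS with gray/black marking from I:
I gray
  G gray
    A gray
    A black
    C gray
    C black
  G black
  B gray
    B→G: G black — skip
    H gray
      H→A: A black — skip
      D gray
        D→C: C black — skip
        D→A: A black — skip
      D black
      E gray
        E→A: A black — skip
        F gray
          F→I: I is gray → back edge
Back edge closes the cycle I → B → H → E → F → I; its vertices are {B, E, F, H, I}.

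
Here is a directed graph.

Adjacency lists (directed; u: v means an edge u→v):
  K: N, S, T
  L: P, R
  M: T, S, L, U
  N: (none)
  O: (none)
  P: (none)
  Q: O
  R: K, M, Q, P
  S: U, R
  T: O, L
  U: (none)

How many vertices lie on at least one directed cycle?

A vertex is on a directed cycle iff it belongs to a strongly connected component of size ≥ 2 (or has a self-loop).
The vertices on cycles are {K, L, M, R, S, T} — 6 in total.

6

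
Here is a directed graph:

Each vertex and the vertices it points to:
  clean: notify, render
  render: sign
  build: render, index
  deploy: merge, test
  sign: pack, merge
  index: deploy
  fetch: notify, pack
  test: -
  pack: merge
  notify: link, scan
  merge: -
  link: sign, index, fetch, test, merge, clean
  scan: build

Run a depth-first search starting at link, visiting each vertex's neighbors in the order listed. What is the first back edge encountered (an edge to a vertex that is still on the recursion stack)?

DFS from link (visiting each vertex's neighbors in the order listed); mark gray on enter, black on exit:
link gray
  sign gray
    pack gray
      merge gray
      merge black
    pack black
    sign→merge: merge black — skip
  sign black
  index gray
    deploy gray
      deploy→merge: merge black — skip
      test gray
      test black
    deploy black
  index black
  fetch gray
    notify gray
      notify→link: link is gray → back edge
First back edge: notify → link.

notify->link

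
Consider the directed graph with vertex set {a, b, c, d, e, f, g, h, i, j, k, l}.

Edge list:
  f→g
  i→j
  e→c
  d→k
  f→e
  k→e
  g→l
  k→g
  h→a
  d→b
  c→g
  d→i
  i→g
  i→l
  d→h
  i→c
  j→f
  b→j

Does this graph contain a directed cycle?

No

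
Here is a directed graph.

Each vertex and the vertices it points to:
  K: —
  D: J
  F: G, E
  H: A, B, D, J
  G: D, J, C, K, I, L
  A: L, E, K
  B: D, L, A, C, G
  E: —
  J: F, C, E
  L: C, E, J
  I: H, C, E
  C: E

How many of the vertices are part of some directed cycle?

9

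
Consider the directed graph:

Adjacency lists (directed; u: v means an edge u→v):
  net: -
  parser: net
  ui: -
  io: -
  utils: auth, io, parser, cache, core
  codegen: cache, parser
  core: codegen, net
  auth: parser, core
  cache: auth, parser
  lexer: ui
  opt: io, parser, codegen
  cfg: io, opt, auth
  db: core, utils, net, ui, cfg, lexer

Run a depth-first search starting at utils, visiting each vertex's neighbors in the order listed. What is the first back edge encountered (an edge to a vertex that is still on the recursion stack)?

DFS from utils (visiting each vertex's neighbors in the order listed); mark gray on enter, black on exit:
utils gray
  auth gray
    parser gray
      net gray
      net black
    parser black
    core gray
      codegen gray
        cache gray
          cache→auth: auth is gray → back edge
First back edge: cache → auth.

cache→auth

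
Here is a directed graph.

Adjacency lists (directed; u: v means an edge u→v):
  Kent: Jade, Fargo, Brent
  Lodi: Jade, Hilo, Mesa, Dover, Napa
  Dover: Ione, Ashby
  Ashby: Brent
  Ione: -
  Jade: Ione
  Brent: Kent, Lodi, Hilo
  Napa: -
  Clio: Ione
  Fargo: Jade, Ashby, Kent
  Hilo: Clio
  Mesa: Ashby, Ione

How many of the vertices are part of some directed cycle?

A vertex is on a directed cycle iff it belongs to a strongly connected component of size ≥ 2 (or has a self-loop).
The vertices on cycles are {Kent, Lodi, Mesa, Ashby, Brent, Dover, Fargo} — 7 in total.

7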